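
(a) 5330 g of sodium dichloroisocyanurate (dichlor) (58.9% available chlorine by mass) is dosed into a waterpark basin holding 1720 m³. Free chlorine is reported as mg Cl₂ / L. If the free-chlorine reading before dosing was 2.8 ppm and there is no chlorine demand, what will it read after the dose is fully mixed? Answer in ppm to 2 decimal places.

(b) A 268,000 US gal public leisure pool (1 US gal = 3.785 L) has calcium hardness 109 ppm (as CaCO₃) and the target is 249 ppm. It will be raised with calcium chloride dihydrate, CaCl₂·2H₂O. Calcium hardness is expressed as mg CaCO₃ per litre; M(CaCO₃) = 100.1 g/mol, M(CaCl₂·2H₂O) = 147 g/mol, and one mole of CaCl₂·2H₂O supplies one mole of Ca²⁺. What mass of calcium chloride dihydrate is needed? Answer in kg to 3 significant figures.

(a) 4.63 ppm; (b) 209 kg

(a) Volume: 1720 m³ = 1,720,000 L.
(a) Available chlorine delivered: 5330 g × 0.589 = 3139 g as Cl₂.
(a) Concentration rise: 3139 g / 1,720,000 L = 1.825 mg/L = 1.83 ppm.
(a) Final FC: 2.8 + 1.83 = 4.63 ppm.

(b) Volume: 268,000 US gal × 3.785 L/gal = 1,014,380 L.
(b) Hardness to add: (249 − 109) = 140 mg/L as CaCO₃ × 1,014,380 L = 142,000 g as CaCO₃.
(b) Moles of Ca²⁺ (1 mol Ca²⁺ ≡ 1 mol CaCO₃): 142,000 / 100.1 g/mol = 1419 mol.
(b) Mass of CaCl₂·2H₂O: 1419 × 147 = 208,600 g.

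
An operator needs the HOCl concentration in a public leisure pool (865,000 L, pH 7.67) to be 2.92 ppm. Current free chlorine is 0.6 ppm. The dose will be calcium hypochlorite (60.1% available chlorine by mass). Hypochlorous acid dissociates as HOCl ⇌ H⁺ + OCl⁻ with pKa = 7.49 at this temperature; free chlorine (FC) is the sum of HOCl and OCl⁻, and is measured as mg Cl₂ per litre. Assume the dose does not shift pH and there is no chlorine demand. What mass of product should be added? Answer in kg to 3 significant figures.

[OCl⁻]/[HOCl] = 10^(pH − pKa) = 10^(7.67 − 7.49) = 1.514; fraction as HOCl = 1/(1 + 1.514) = 0.3978.
Free chlorine required for 2.92 ppm HOCl: 2.92 / 0.3978 = 7.34 ppm.
FC to add: 7.34 − 0.6 = 6.74 mg/L as Cl₂.
Cl₂ equivalent: 6.74 mg/L × 865,000 L = 5830 g.
Product at 60.1% available Cl: 5830 / 0.601 = 9700 g.

9.70 kg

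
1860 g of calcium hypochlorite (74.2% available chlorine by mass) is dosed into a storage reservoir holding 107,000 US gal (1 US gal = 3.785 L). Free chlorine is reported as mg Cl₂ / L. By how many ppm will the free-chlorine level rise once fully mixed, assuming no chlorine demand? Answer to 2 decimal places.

Volume: 107,000 US gal × 3.785 L/gal = 404,995 L.
Available chlorine delivered: 1860 g × 0.742 = 1380 g as Cl₂.
Concentration rise: 1380 g / 404,995 L = 3.408 mg/L = 3.41 ppm.

3.41 ppm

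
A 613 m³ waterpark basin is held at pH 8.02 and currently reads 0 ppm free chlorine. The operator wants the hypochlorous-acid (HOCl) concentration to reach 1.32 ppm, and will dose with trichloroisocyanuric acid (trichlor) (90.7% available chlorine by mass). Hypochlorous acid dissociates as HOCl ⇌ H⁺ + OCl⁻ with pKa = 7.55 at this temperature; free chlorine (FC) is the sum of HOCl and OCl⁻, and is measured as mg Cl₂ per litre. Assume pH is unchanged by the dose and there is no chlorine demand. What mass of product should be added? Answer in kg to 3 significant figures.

Volume: 613 m³ = 613,000 L.
[OCl⁻]/[HOCl] = 10^(pH − pKa) = 10^(8.02 − 7.55) = 2.951; fraction as HOCl = 1/(1 + 2.951) = 0.2531.
Free chlorine required for 1.32 ppm HOCl: 1.32 / 0.2531 = 5.216 ppm.
FC to add: 5.216 − 0 = 5.216 mg/L as Cl₂.
Cl₂ equivalent: 5.216 mg/L × 613,000 L = 3197 g.
Product at 90.7% available Cl: 3197 / 0.907 = 3525 g.

3.52 kg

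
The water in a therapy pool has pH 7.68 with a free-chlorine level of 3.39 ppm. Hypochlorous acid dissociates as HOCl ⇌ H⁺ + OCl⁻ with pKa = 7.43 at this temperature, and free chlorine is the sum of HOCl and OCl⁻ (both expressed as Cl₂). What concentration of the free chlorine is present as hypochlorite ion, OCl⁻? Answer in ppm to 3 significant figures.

[OCl⁻]/[HOCl] = 10^(pH − pKa) = 10^(7.68 − 7.43) = 10^0.25 = 1.778.
Fraction as HOCl = 1 / (1 + 1.778) = 0.3599.
OCl⁻ = (1 − 0.3599) × 3.39 ppm = 2.17 ppm.

2.17 ppm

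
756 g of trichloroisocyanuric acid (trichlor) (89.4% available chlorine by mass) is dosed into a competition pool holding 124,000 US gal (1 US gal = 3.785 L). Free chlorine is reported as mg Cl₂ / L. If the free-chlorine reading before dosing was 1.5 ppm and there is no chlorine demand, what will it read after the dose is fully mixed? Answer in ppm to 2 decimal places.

2.94 ppm

Volume: 124,000 US gal × 3.785 L/gal = 469,340 L.
Available chlorine delivered: 756 g × 0.894 = 675.9 g as Cl₂.
Concentration rise: 675.9 g / 469,340 L = 1.44 mg/L = 1.44 ppm.
Final FC: 1.5 + 1.44 = 2.94 ppm.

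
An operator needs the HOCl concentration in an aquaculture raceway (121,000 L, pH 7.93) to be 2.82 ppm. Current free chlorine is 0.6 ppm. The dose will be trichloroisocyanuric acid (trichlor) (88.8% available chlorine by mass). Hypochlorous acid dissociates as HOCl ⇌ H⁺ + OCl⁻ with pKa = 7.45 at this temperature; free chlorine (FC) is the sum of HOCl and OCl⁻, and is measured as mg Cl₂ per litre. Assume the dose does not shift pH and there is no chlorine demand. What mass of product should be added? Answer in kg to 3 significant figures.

1.46 kg

[OCl⁻]/[HOCl] = 10^(pH − pKa) = 10^(7.93 − 7.45) = 3.02; fraction as HOCl = 1/(1 + 3.02) = 0.2488.
Free chlorine required for 2.82 ppm HOCl: 2.82 / 0.2488 = 11.34 ppm.
FC to add: 11.34 − 0.6 = 10.74 mg/L as Cl₂.
Cl₂ equivalent: 10.74 mg/L × 121,000 L = 1299 g.
Product at 88.8% available Cl: 1299 / 0.888 = 1463 g.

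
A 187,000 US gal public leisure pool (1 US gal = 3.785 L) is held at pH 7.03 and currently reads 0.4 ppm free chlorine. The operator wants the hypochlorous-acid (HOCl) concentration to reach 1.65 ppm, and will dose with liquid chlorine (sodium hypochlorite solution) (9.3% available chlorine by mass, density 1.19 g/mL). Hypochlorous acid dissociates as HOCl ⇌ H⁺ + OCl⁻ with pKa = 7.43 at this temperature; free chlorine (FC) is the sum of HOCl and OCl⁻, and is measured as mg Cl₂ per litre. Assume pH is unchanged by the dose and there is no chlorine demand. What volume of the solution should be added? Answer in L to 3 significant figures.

Volume: 187,000 US gal × 3.785 L/gal = 707,795 L.
[OCl⁻]/[HOCl] = 10^(pH − pKa) = 10^(7.03 − 7.43) = 0.3981; fraction as HOCl = 1/(1 + 0.3981) = 0.7153.
Free chlorine required for 1.65 ppm HOCl: 1.65 / 0.7153 = 2.307 ppm.
FC to add: 2.307 − 0.4 = 1.907 mg/L as Cl₂.
Cl₂ equivalent: 1.907 mg/L × 707,795 L = 1350 g.
Product at 9.3% available Cl: 1350 / 0.093 = 14,510 g.
Volume: 14,510 g ÷ 1.19 g/mL = 12,200 mL.

12.2 L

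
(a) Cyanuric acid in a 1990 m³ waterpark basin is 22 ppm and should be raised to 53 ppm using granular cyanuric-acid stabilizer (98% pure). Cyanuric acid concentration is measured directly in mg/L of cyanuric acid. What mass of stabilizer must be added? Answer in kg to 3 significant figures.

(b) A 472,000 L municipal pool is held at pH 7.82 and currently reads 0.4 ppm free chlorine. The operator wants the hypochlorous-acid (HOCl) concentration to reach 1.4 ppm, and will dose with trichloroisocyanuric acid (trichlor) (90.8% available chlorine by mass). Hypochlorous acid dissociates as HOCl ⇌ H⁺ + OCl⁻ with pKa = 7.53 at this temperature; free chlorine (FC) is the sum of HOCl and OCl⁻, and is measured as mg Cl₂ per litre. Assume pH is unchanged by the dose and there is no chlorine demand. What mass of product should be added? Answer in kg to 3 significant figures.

(a) Volume: 1990 m³ = 1,990,000 L.
(a) CYA to add: (53 − 22) = 31 mg/L × 1,990,000 L = 61,690 g cyanuric acid.
(a) At 98% purity: 61,690 / 0.98 = 62,950 g product.

(b) [OCl⁻]/[HOCl] = 10^(pH − pKa) = 10^(7.82 − 7.53) = 1.95; fraction as HOCl = 1/(1 + 1.95) = 0.339.
(b) Free chlorine required for 1.4 ppm HOCl: 1.4 / 0.339 = 4.13 ppm.
(b) FC to add: 4.13 − 0.4 = 3.73 mg/L as Cl₂.
(b) Cl₂ equivalent: 3.73 mg/L × 472,000 L = 1760 g.
(b) Product at 90.8% available Cl: 1760 / 0.908 = 1939 g.

(a) 62.9 kg; (b) 1.94 kg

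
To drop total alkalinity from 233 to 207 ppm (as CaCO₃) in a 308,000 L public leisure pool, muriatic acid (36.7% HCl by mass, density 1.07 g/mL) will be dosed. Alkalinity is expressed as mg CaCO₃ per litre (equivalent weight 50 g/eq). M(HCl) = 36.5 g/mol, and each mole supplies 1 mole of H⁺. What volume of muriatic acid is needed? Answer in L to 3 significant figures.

14.9 L

Alkalinity to neutralize: (233 − 207) = 26 mg/L as CaCO₃ × 308,000 L = 8008 g as CaCO₃.
Equivalents of H⁺ required: 8008 ÷ 50 g/eq = 160.2 eq = 160.2 mol HCl.
Mass of HCl: 160.2 × 36.5 = 5846 g.
Mass of 36.7% solution: 5846 / 0.367 = 15,930 g.
Volume: 15,930 g ÷ 1.07 g/mL = 14,890 mL.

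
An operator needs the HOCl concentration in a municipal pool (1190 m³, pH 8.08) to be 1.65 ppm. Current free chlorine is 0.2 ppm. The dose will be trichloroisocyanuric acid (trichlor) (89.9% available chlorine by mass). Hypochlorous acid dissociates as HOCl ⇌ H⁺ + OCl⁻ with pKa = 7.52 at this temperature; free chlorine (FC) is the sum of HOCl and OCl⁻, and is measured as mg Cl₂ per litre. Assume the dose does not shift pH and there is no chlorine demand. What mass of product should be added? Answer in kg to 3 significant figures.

9.85 kg

Volume: 1190 m³ = 1,190,000 L.
[OCl⁻]/[HOCl] = 10^(pH − pKa) = 10^(8.08 − 7.52) = 3.631; fraction as HOCl = 1/(1 + 3.631) = 0.2159.
Free chlorine required for 1.65 ppm HOCl: 1.65 / 0.2159 = 7.641 ppm.
FC to add: 7.641 − 0.2 = 7.441 mg/L as Cl₂.
Cl₂ equivalent: 7.441 mg/L × 1,190,000 L = 8855 g.
Product at 89.9% available Cl: 8855 / 0.899 = 9849 g.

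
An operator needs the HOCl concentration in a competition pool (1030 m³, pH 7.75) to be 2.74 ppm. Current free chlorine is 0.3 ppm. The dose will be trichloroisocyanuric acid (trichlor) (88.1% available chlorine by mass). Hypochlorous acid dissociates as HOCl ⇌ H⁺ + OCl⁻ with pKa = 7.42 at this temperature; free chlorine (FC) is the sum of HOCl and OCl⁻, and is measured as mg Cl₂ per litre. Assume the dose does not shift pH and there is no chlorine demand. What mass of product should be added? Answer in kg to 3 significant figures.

Volume: 1030 m³ = 1,030,000 L.
[OCl⁻]/[HOCl] = 10^(pH − pKa) = 10^(7.75 − 7.42) = 2.138; fraction as HOCl = 1/(1 + 2.138) = 0.3187.
Free chlorine required for 2.74 ppm HOCl: 2.74 / 0.3187 = 8.598 ppm.
FC to add: 8.598 − 0.3 = 8.298 mg/L as Cl₂.
Cl₂ equivalent: 8.298 mg/L × 1,030,000 L = 8547 g.
Product at 88.1% available Cl: 8547 / 0.881 = 9701 g.

9.70 kg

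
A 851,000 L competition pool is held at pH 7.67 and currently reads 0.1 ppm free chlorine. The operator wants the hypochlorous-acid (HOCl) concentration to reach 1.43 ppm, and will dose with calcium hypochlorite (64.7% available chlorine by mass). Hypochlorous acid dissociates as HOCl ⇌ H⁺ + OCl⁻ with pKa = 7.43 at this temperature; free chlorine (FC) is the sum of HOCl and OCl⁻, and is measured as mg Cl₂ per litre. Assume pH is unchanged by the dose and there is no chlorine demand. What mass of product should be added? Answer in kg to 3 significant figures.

[OCl⁻]/[HOCl] = 10^(pH − pKa) = 10^(7.67 − 7.43) = 1.738; fraction as HOCl = 1/(1 + 1.738) = 0.3653.
Free chlorine required for 1.43 ppm HOCl: 1.43 / 0.3653 = 3.915 ppm.
FC to add: 3.915 − 0.1 = 3.815 mg/L as Cl₂.
Cl₂ equivalent: 3.815 mg/L × 851,000 L = 3247 g.
Product at 64.7% available Cl: 3247 / 0.647 = 5018 g.

5.02 kg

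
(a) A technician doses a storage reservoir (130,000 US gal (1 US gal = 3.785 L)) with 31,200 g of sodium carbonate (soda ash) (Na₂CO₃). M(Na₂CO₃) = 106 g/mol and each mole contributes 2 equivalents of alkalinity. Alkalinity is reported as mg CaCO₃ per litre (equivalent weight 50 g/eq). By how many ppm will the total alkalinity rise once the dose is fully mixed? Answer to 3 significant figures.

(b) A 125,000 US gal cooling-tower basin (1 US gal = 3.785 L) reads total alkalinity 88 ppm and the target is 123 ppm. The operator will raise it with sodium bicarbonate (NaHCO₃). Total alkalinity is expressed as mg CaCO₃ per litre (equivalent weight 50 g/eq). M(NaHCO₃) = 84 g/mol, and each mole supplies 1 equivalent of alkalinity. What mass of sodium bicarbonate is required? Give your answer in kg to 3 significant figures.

(a) 59.8 ppm; (b) 27.8 kg

(a) Volume: 130,000 US gal × 3.785 L/gal = 492,050 L.
(a) Moles of Na₂CO₃: 31,200 g ÷ 106 g/mol = 294.3 mol → 588.7 eq of alkalinity.
(a) As CaCO₃: 588.7 eq × 50 g/eq = 29,430 g.
(a) Rise: 29,430 g / 492,050 L × 1000 = 59.82 mg/L.

(b) Volume: 125,000 US gal × 3.785 L/gal = 473,125 L.
(b) Alkalinity to add: (123 − 88) = 35 mg/L as CaCO₃ × 473,125 L = 16,560 g as CaCO₃.
(b) Equivalents: 16,560 g ÷ 50 g/eq = 331.2 eq.
(b) NaHCO₃ supplies 1 eq per mole → 331.2 mol.
(b) Mass: 331.2 mol × 84 g/mol = 27,820 g.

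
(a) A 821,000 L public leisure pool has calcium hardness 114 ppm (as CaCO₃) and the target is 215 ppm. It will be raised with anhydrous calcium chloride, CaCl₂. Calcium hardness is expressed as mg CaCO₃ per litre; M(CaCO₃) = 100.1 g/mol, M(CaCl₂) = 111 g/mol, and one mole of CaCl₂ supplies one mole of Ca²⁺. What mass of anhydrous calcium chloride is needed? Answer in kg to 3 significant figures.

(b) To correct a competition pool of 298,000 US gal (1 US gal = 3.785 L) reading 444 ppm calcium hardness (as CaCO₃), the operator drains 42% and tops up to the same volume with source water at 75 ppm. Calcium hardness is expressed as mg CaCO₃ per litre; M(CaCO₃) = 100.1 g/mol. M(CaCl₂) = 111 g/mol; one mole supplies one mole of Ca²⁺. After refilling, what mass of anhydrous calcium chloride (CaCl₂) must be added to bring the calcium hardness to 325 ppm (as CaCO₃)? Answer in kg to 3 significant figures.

(a) Hardness to add: (215 − 114) = 101 mg/L as CaCO₃ × 821,000 L = 82,920 g as CaCO₃.
(a) Moles of Ca²⁺ (1 mol Ca²⁺ ≡ 1 mol CaCO₃): 82,920 / 100.1 g/mol = 828.4 mol.
(a) Mass of CaCl₂: 828.4 × 111 = 91,950 g.

(b) Volume: 298,000 US gal × 3.785 L/gal = 1,127,930 L.
(b) After draining 42% and refilling: 444 × 0.58 + 75 × 0.42 = 289.02 ppm.
(b) Deficit to target: 325 − 289.02 = 35.98 mg/L.
(b) As CaCO₃: 35.98 mg/L × 1,127,930 L = 40,580 g; ÷ 100.1 = 405.4 mol Ca²⁺.
(b) Mass: 405.4 × 111 = 45,000 g.

(a) 92.0 kg; (b) 45.0 kg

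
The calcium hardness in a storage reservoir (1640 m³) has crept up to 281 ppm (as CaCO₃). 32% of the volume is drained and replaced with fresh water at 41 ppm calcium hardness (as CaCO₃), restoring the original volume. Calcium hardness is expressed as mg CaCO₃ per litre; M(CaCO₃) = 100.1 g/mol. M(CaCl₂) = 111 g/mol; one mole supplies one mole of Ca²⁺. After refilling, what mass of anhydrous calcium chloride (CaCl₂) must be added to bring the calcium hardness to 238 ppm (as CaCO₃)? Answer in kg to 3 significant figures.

Volume: 1640 m³ = 1,640,000 L.
After draining 32% and refilling: 281 × 0.68 + 41 × 0.32 = 204.2 ppm.
Deficit to target: 238 − 204.2 = 33.8 mg/L.
As CaCO₃: 33.8 mg/L × 1,640,000 L = 55,430 g; ÷ 100.1 = 553.8 mol Ca²⁺.
Mass: 553.8 × 111 = 61,470 g.

61.5 kg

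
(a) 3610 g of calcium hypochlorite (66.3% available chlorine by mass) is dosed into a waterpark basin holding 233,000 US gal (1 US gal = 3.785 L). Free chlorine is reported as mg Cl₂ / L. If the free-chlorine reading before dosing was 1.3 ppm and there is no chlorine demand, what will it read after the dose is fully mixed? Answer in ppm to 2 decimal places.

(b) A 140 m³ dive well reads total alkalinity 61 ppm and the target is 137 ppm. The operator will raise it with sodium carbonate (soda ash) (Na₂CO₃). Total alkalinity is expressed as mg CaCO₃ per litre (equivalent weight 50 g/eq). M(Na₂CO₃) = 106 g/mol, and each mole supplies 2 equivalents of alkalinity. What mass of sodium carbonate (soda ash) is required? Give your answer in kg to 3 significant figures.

(a) Volume: 233,000 US gal × 3.785 L/gal = 881,905 L.
(a) Available chlorine delivered: 3610 g × 0.663 = 2393 g as Cl₂.
(a) Concentration rise: 2393 g / 881,905 L = 2.714 mg/L = 2.71 ppm.
(a) Final FC: 1.3 + 2.71 = 4.01 ppm.

(b) Volume: 140 m³ = 140,000 L.
(b) Alkalinity to add: (137 − 61) = 76 mg/L as CaCO₃ × 140,000 L = 10,640 g as CaCO₃.
(b) Equivalents: 10,640 g ÷ 50 g/eq = 212.8 eq.
(b) Each mole of Na₂CO₃ supplies 2 eq, so 212.8 / 2 = 106.4 mol.
(b) Mass: 106.4 mol × 106 g/mol = 11,280 g.

(a) 4.01 ppm; (b) 11.3 kg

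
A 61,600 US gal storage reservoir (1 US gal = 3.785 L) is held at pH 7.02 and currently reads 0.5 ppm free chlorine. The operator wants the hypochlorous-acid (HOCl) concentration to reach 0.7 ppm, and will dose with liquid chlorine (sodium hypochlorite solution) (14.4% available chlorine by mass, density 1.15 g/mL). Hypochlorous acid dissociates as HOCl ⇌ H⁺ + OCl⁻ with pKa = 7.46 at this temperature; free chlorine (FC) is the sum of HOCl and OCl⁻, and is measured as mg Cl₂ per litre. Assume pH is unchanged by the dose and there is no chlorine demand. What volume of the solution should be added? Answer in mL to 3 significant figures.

639 mL

Volume: 61,600 US gal × 3.785 L/gal = 233,156 L.
[OCl⁻]/[HOCl] = 10^(pH − pKa) = 10^(7.02 − 7.46) = 0.3631; fraction as HOCl = 1/(1 + 0.3631) = 0.7336.
Free chlorine required for 0.7 ppm HOCl: 0.7 / 0.7336 = 0.9542 ppm.
FC to add: 0.9542 − 0.5 = 0.4542 mg/L as Cl₂.
Cl₂ equivalent: 0.4542 mg/L × 233,156 L = 105.9 g.
Product at 14.4% available Cl: 105.9 / 0.144 = 735.3 g.
Volume: 735.3 g ÷ 1.15 g/mL = 639.4 mL.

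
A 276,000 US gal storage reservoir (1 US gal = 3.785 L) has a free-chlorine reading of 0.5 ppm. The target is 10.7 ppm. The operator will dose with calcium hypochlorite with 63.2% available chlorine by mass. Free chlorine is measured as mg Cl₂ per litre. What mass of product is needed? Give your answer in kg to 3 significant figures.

Volume: 276,000 US gal × 3.785 L/gal = 1,044,660 L.
Chlorine deficit: 10.7 − 0.5 = 10.2 ppm = 10.2 mg/L as Cl₂.
Cl₂ equivalent needed: 10.2 mg/L × 1,044,660 L = 10,660,000 mg = 10,660 g.
Product at 63.2% available chlorine: 10,660 / 0.632 = 16,860 g.

16.9 kg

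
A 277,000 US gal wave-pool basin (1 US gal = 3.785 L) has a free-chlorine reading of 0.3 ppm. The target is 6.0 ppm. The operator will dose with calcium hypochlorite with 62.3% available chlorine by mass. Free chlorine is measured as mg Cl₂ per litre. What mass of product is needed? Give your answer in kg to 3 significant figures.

Volume: 277,000 US gal × 3.785 L/gal = 1,048,445 L.
Chlorine deficit: 6.0 − 0.3 = 5.7 ppm = 5.7 mg/L as Cl₂.
Cl₂ equivalent needed: 5.7 mg/L × 1,048,445 L = 5,976,000 mg = 5976 g.
Product at 62.3% available chlorine: 5976 / 0.623 = 9593 g.

9.59 kg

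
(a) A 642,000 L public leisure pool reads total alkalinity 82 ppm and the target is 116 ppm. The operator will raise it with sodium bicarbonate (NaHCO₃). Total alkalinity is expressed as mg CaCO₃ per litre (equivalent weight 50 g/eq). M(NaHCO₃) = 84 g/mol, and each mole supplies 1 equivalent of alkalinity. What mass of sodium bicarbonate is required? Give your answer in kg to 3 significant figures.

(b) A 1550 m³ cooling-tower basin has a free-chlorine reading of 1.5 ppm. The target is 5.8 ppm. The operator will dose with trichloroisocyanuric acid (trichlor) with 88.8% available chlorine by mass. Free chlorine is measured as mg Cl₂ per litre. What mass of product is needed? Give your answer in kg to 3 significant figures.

(a) Alkalinity to add: (116 − 82) = 34 mg/L as CaCO₃ × 642,000 L = 21,830 g as CaCO₃.
(a) Equivalents: 21,830 g ÷ 50 g/eq = 436.6 eq.
(a) NaHCO₃ supplies 1 eq per mole → 436.6 mol.
(a) Mass: 436.6 mol × 84 g/mol = 36,670 g.

(b) Volume: 1550 m³ = 1,550,000 L.
(b) Chlorine deficit: 5.8 − 1.5 = 4.3 ppm = 4.3 mg/L as Cl₂.
(b) Cl₂ equivalent needed: 4.3 mg/L × 1,550,000 L = 6,665,000 mg = 6665 g.
(b) Product at 88.8% available chlorine: 6665 / 0.888 = 7506 g.

(a) 36.7 kg; (b) 7.51 kg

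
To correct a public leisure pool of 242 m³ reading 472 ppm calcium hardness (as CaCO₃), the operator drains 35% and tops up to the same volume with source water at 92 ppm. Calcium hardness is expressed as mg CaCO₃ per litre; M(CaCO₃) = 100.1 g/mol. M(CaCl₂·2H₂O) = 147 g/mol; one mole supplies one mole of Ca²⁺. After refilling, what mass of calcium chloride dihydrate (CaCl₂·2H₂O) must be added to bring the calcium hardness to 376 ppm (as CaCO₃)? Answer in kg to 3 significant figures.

13.1 kg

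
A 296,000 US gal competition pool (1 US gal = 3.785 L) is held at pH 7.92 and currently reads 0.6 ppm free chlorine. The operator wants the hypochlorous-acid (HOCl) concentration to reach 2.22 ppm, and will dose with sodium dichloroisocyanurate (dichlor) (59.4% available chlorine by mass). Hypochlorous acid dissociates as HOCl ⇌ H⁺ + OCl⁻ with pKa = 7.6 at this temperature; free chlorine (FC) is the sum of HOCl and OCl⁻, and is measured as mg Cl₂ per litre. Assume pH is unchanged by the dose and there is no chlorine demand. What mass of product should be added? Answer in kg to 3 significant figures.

Volume: 296,000 US gal × 3.785 L/gal = 1,120,360 L.
[OCl⁻]/[HOCl] = 10^(pH − pKa) = 10^(7.92 − 7.6) = 2.089; fraction as HOCl = 1/(1 + 2.089) = 0.3237.
Free chlorine required for 2.22 ppm HOCl: 2.22 / 0.3237 = 6.858 ppm.
FC to add: 6.858 − 0.6 = 6.258 mg/L as Cl₂.
Cl₂ equivalent: 6.258 mg/L × 1,120,360 L = 7011 g.
Product at 59.4% available Cl: 7011 / 0.594 = 11,800 g.

11.8 kg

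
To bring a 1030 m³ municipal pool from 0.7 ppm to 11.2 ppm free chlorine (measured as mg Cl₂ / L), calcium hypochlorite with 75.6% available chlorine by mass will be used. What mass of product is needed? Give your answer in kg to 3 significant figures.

14.3 kg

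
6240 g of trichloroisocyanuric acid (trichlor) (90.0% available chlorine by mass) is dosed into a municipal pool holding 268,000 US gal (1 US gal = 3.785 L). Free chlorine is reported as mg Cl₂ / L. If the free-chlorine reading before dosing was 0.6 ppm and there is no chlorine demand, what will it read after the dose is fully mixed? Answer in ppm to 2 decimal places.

Volume: 268,000 US gal × 3.785 L/gal = 1,014,380 L.
Available chlorine delivered: 6240 g × 0.9 = 5616 g as Cl₂.
Concentration rise: 5616 g / 1,014,380 L = 5.536 mg/L = 5.54 ppm.
Final FC: 0.6 + 5.54 = 6.14 ppm.

6.14 ppm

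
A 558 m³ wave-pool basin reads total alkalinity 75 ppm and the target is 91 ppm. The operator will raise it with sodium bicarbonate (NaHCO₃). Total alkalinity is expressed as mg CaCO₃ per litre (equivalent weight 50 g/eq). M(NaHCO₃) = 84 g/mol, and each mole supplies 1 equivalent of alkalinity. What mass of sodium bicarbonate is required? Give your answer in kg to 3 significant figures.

Volume: 558 m³ = 558,000 L.
Alkalinity to add: (91 − 75) = 16 mg/L as CaCO₃ × 558,000 L = 8928 g as CaCO₃.
Equivalents: 8928 g ÷ 50 g/eq = 178.6 eq.
NaHCO₃ supplies 1 eq per mole → 178.6 mol.
Mass: 178.6 mol × 84 g/mol = 15,000 g.

15.0 kg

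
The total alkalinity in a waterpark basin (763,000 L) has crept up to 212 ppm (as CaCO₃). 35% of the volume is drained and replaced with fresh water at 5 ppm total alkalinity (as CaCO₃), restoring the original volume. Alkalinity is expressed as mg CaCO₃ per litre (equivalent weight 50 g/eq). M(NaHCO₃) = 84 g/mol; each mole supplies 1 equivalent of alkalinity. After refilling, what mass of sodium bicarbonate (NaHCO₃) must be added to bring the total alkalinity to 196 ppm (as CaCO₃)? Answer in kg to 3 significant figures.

72.4 kg

After draining 35% and refilling: 212 × 0.65 + 5 × 0.35 = 139.55 ppm.
Deficit to target: 196 − 139.55 = 56.45 mg/L.
As CaCO₃: 56.45 mg/L × 763,000 L = 43,070 g; ÷ 50 g/eq ÷ 1 = 861.4 mol NaHCO₃.
Mass: 861.4 × 84 = 72,360 g.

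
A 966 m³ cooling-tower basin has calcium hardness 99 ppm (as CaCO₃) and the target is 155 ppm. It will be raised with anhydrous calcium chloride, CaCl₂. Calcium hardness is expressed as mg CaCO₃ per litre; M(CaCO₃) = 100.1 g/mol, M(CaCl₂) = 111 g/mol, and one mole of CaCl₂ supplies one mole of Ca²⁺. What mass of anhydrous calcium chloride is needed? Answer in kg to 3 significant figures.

Volume: 966 m³ = 966,000 L.
Hardness to add: (155 − 99) = 56 mg/L as CaCO₃ × 966,000 L = 54,100 g as CaCO₃.
Moles of Ca²⁺ (1 mol Ca²⁺ ≡ 1 mol CaCO₃): 54,100 / 100.1 g/mol = 540.4 mol.
Mass of CaCl₂: 540.4 × 111 = 59,990 g.

60.0 kg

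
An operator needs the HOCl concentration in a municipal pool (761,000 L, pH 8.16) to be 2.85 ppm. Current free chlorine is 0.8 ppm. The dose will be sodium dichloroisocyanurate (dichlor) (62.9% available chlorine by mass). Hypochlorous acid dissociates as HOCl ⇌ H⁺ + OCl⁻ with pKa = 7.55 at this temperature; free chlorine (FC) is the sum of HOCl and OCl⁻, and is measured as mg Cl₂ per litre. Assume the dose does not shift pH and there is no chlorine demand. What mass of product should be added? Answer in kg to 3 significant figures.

[OCl⁻]/[HOCl] = 10^(pH − pKa) = 10^(8.16 − 7.55) = 4.074; fraction as HOCl = 1/(1 + 4.074) = 0.1971.
Free chlorine required for 2.85 ppm HOCl: 2.85 / 0.1971 = 14.46 ppm.
FC to add: 14.46 − 0.8 = 13.66 mg/L as Cl₂.
Cl₂ equivalent: 13.66 mg/L × 761,000 L = 10,400 g.
Product at 62.9% available Cl: 10,400 / 0.629 = 16,530 g.

16.5 kg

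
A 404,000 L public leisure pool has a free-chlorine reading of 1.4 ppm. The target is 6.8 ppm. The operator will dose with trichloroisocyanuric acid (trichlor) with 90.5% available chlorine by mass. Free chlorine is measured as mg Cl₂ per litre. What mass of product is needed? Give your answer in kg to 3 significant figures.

2.41 kg

Chlorine deficit: 6.8 − 1.4 = 5.4 ppm = 5.4 mg/L as Cl₂.
Cl₂ equivalent needed: 5.4 mg/L × 404,000 L = 2,182,000 mg = 2182 g.
Product at 90.5% available chlorine: 2182 / 0.905 = 2411 g.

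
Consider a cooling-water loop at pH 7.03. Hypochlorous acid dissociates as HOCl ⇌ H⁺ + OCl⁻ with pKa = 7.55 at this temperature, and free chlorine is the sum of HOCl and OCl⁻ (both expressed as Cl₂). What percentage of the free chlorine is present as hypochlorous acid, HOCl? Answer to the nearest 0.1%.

[OCl⁻]/[HOCl] = 10^(pH − pKa) = 10^(7.03 − 7.55) = 10^-0.52 = 0.302.
Fraction as HOCl = 1 / (1 + 0.302) = 0.7681.

76.8%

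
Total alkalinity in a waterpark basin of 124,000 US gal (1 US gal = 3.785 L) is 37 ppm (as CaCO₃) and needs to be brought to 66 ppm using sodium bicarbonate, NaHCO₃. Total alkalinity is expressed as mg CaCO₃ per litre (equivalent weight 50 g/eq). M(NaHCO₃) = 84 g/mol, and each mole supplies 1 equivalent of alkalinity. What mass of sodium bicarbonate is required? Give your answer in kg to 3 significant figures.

22.9 kg

Volume: 124,000 US gal × 3.785 L/gal = 469,340 L.
Alkalinity to add: (66 − 37) = 29 mg/L as CaCO₃ × 469,340 L = 13,610 g as CaCO₃.
Equivalents: 13,610 g ÷ 50 g/eq = 272.2 eq.
NaHCO₃ supplies 1 eq per mole → 272.2 mol.
Mass: 272.2 mol × 84 g/mol = 22,870 g.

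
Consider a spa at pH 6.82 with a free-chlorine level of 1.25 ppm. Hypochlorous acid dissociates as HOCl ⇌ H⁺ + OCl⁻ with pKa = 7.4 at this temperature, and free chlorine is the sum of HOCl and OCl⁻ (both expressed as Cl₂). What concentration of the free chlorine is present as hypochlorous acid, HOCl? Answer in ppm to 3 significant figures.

0.990 ppm

[OCl⁻]/[HOCl] = 10^(pH − pKa) = 10^(6.82 − 7.4) = 10^-0.58 = 0.263.
Fraction as HOCl = 1 / (1 + 0.263) = 0.7917.
HOCl = 0.7917 × 1.25 ppm = 0.9897 ppm.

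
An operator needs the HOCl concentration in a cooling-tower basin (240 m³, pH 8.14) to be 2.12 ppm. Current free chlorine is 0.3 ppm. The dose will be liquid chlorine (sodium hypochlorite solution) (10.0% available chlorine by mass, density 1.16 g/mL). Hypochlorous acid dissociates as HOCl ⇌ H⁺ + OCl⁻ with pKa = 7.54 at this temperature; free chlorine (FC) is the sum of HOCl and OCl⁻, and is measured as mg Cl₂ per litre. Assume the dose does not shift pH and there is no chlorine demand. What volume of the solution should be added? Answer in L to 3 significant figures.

21.2 L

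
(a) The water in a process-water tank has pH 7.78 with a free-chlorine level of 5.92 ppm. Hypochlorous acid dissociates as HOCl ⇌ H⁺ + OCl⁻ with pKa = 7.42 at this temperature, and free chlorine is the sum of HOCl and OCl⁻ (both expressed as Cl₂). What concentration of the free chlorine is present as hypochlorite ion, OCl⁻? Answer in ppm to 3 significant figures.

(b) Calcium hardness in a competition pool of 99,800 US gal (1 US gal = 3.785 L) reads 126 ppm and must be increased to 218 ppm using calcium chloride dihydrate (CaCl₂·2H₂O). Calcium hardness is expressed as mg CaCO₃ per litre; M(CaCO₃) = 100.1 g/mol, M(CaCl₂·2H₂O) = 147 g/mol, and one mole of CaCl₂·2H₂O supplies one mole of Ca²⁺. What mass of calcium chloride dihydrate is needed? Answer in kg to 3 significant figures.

(a) 4.12 ppm; (b) 51.0 kg

(a) [OCl⁻]/[HOCl] = 10^(pH − pKa) = 10^(7.78 − 7.42) = 10^0.36 = 2.291.
(a) Fraction as HOCl = 1 / (1 + 2.291) = 0.3039.
(a) OCl⁻ = (1 − 0.3039) × 5.92 ppm = 4.121 ppm.

(b) Volume: 99,800 US gal × 3.785 L/gal = 377,743 L.
(b) Hardness to add: (218 − 126) = 92 mg/L as CaCO₃ × 377,743 L = 34,750 g as CaCO₃.
(b) Moles of Ca²⁺ (1 mol Ca²⁺ ≡ 1 mol CaCO₃): 34,750 / 100.1 g/mol = 347.2 mol.
(b) Mass of CaCl₂·2H₂O: 347.2 × 147 = 51,030 g.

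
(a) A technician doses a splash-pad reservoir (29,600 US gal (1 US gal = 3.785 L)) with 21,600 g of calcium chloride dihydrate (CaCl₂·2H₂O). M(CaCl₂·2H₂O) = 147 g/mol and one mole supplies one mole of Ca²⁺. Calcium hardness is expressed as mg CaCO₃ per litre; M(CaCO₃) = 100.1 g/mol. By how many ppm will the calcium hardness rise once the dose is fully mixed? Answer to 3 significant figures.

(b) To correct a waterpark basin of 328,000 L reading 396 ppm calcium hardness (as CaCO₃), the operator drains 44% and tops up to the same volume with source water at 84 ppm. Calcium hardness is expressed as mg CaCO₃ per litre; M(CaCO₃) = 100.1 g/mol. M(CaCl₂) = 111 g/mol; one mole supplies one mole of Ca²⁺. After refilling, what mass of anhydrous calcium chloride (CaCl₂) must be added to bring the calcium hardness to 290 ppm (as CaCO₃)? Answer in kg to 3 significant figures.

(a) 131 ppm; (b) 11.4 kg

(a) Volume: 29,600 US gal × 3.785 L/gal = 112,036 L.
(a) Moles of Ca²⁺: 21,600 g ÷ 147 g/mol = 146.9 mol.
(a) As CaCO₃: 146.9 mol × 100.1 g/mol = 14,710 g.
(a) Rise: 14,710 g / 112,036 L × 1000 = 131.3 mg/L.

(b) After draining 44% and refilling: 396 × 0.56 + 84 × 0.44 = 258.72 ppm.
(b) Deficit to target: 290 − 258.72 = 31.28 mg/L.
(b) As CaCO₃: 31.28 mg/L × 328,000 L = 10,260 g; ÷ 100.1 = 102.5 mol Ca²⁺.
(b) Mass: 102.5 × 111 = 11,380 g.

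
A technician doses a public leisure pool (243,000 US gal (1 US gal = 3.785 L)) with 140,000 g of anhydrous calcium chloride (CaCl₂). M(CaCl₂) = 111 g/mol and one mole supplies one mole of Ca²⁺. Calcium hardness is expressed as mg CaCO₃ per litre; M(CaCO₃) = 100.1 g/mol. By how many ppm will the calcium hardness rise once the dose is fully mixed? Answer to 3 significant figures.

137 ppm

Volume: 243,000 US gal × 3.785 L/gal = 919,755 L.
Moles of Ca²⁺: 140,000 g ÷ 111 g/mol = 1261 mol.
As CaCO₃: 1261 mol × 100.1 g/mol = 126,300 g.
Rise: 126,300 g / 919,755 L × 1000 = 137.3 mg/L.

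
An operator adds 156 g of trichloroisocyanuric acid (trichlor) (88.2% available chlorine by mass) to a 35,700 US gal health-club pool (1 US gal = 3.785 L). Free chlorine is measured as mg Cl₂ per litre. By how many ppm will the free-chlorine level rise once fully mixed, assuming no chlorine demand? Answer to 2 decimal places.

1.02 ppm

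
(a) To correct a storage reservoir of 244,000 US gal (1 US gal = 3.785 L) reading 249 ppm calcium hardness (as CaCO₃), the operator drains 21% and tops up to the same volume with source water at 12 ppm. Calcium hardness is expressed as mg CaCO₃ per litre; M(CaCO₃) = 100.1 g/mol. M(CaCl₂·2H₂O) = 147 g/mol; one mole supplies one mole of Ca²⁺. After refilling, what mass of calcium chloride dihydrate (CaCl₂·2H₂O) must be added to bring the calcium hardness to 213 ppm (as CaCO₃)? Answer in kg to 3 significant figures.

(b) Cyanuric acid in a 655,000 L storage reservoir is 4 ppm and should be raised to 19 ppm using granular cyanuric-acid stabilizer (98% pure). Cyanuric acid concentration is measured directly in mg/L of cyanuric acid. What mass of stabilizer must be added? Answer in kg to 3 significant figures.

(a) Volume: 244,000 US gal × 3.785 L/gal = 923,540 L.
(a) After draining 21% and refilling: 249 × 0.79 + 12 × 0.21 = 199.23 ppm.
(a) Deficit to target: 213 − 199.23 = 13.77 mg/L.
(a) As CaCO₃: 13.77 mg/L × 923,540 L = 12,720 g; ÷ 100.1 = 127 mol Ca²⁺.
(a) Mass: 127 × 147 = 18,680 g.

(b) CYA to add: (19 − 4) = 15 mg/L × 655,000 L = 9825 g cyanuric acid.
(b) At 98% purity: 9825 / 0.98 = 10,030 g product.

(a) 18.7 kg; (b) 10.0 kg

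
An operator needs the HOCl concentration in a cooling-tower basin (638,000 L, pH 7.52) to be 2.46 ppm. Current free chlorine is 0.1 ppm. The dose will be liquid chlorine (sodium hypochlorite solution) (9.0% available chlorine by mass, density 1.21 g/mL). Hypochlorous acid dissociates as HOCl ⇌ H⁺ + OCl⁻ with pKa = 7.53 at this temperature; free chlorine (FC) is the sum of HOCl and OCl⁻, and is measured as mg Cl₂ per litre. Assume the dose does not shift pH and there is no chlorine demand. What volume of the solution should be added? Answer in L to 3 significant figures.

[OCl⁻]/[HOCl] = 10^(pH − pKa) = 10^(7.52 − 7.53) = 0.9772; fraction as HOCl = 1/(1 + 0.9772) = 0.5058.
Free chlorine required for 2.46 ppm HOCl: 2.46 / 0.5058 = 4.864 ppm.
FC to add: 4.864 − 0.1 = 4.764 mg/L as Cl₂.
Cl₂ equivalent: 4.764 mg/L × 638,000 L = 3039 g.
Product at 9.0% available Cl: 3039 / 0.09 = 33,770 g.
Volume: 33,770 g ÷ 1.21 g/mL = 27,910 mL.

27.9 L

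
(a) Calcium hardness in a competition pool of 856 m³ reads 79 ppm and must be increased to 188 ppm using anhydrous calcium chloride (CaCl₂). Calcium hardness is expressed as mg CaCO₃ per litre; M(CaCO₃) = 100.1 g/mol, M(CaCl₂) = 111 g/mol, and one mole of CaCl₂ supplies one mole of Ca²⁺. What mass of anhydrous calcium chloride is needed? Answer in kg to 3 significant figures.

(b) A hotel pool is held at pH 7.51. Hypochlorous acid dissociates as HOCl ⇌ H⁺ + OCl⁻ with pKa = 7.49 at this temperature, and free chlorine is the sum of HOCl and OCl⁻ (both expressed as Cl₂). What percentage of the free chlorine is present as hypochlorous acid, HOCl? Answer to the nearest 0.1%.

(a) Volume: 856 m³ = 856,000 L.
(a) Hardness to add: (188 − 79) = 109 mg/L as CaCO₃ × 856,000 L = 93,300 g as CaCO₃.
(a) Moles of Ca²⁺ (1 mol Ca²⁺ ≡ 1 mol CaCO₃): 93,300 / 100.1 g/mol = 932.1 mol.
(a) Mass of CaCl₂: 932.1 × 111 = 103,500 g.

(b) [OCl⁻]/[HOCl] = 10^(pH − pKa) = 10^(7.51 − 7.49) = 10^0.02 = 1.047.
(b) Fraction as HOCl = 1 / (1 + 1.047) = 0.4885.

(a) 103 kg; (b) 48.8%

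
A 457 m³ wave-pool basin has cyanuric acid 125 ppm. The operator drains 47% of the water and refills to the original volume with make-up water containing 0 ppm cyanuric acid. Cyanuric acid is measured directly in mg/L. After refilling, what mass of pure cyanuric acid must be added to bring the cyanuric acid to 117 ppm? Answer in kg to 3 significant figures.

Volume: 457 m³ = 457,000 L.
After draining 47% and refilling: 125 × 0.53 + 0 × 0.47 = 66.25 ppm.
Deficit to target: 117 − 66.25 = 50.75 mg/L.
Mass: 50.75 mg/L × 457,000 L = 23,190 g cyanuric acid.

23.2 kg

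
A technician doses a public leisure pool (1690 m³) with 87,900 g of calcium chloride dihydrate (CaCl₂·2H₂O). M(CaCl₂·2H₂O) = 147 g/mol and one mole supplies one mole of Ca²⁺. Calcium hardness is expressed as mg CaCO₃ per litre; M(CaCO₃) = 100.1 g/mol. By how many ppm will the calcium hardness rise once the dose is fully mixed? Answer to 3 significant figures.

Volume: 1690 m³ = 1,690,000 L.
Moles of Ca²⁺: 87,900 g ÷ 147 g/mol = 598 mol.
As CaCO₃: 598 mol × 100.1 g/mol = 59,860 g.
Rise: 59,860 g / 1,690,000 L × 1000 = 35.42 mg/L.

35.4 ppm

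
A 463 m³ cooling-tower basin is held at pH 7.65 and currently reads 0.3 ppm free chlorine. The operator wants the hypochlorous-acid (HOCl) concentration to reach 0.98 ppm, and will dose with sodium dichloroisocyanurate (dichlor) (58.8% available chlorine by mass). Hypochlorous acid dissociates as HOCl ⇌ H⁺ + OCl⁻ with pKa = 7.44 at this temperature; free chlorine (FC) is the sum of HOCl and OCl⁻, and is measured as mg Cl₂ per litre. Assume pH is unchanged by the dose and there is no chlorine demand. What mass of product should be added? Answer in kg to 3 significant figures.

Volume: 463 m³ = 463,000 L.
[OCl⁻]/[HOCl] = 10^(pH − pKa) = 10^(7.65 − 7.44) = 1.622; fraction as HOCl = 1/(1 + 1.622) = 0.3814.
Free chlorine required for 0.98 ppm HOCl: 0.98 / 0.3814 = 2.569 ppm.
FC to add: 2.569 − 0.3 = 2.269 mg/L as Cl₂.
Cl₂ equivalent: 2.269 mg/L × 463,000 L = 1051 g.
Product at 58.8% available Cl: 1051 / 0.588 = 1787 g.

1.79 kg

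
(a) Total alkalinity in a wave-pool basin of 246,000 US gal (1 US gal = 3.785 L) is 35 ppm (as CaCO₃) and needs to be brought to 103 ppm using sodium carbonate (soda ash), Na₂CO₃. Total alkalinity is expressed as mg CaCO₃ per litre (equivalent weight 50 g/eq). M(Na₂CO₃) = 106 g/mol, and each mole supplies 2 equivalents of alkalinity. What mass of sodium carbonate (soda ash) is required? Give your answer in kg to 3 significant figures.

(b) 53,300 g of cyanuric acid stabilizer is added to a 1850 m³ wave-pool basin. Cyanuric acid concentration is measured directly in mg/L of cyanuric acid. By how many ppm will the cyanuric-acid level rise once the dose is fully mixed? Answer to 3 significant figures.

(a) Volume: 246,000 US gal × 3.785 L/gal = 931,110 L.
(a) Alkalinity to add: (103 − 35) = 68 mg/L as CaCO₃ × 931,110 L = 63,320 g as CaCO₃.
(a) Equivalents: 63,320 g ÷ 50 g/eq = 1266 eq.
(a) Each mole of Na₂CO₃ supplies 2 eq, so 1266 / 2 = 633.2 mol.
(a) Mass: 633.2 mol × 106 g/mol = 67,110 g.

(b) Volume: 1850 m³ = 1,850,000 L.
(b) Rise: 53,300 g / 1,850,000 L × 1000 = 28.81 mg/L.

(a) 67.1 kg; (b) 28.8 ppm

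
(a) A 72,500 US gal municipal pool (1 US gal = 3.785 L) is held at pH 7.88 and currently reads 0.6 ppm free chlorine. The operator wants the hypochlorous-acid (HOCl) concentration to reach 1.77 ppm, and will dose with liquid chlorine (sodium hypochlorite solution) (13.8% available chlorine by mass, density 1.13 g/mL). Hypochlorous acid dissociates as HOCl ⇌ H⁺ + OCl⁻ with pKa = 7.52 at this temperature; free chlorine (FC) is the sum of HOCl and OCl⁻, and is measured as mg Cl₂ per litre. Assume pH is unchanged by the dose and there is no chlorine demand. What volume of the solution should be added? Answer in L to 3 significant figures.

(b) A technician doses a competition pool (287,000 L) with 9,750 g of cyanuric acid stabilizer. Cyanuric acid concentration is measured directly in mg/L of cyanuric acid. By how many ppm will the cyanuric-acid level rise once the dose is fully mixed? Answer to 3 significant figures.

(a) 9.19 L; (b) 34.0 ppm

(a) Volume: 72,500 US gal × 3.785 L/gal = 274,412 L.
(a) [OCl⁻]/[HOCl] = 10^(pH − pKa) = 10^(7.88 − 7.52) = 2.291; fraction as HOCl = 1/(1 + 2.291) = 0.3039.
(a) Free chlorine required for 1.77 ppm HOCl: 1.77 / 0.3039 = 5.825 ppm.
(a) FC to add: 5.825 − 0.6 = 5.225 mg/L as Cl₂.
(a) Cl₂ equivalent: 5.225 mg/L × 274,412 L = 1434 g.
(a) Product at 13.8% available Cl: 1434 / 0.138 = 10,390 g.
(a) Volume: 10,390 g ÷ 1.13 g/mL = 9194 mL.

(b) Rise: 9,750 g / 287,000 L × 1000 = 33.97 mg/L.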